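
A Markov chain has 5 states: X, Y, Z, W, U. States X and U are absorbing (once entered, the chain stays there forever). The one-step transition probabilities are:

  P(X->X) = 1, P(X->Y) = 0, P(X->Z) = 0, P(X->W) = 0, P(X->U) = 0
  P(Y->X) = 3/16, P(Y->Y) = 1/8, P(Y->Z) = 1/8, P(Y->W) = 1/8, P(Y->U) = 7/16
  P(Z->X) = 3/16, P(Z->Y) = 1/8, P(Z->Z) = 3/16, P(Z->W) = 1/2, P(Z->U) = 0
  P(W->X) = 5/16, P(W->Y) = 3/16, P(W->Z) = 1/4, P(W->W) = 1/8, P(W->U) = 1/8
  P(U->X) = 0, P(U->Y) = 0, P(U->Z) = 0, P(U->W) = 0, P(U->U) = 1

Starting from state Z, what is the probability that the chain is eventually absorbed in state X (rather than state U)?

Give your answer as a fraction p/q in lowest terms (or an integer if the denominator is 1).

Answer: 653/951

Derivation:
Let a_i = P(absorbed in X | start in state i).
Boundary conditions: a_X = 1, a_U = 0.
For each transient state i, a_i = sum_j P(i->j) * a_j:
  a_Y = 3/16*a_X + 1/8*a_Y + 1/8*a_Z + 1/8*a_W + 7/16*a_U
  a_Z = 3/16*a_X + 1/8*a_Y + 3/16*a_Z + 1/2*a_W + 0*a_U
  a_W = 5/16*a_X + 3/16*a_Y + 1/4*a_Z + 1/8*a_W + 1/8*a_U

Substituting a_X = 1 and a_U = 0, rearrange to (I - Q) a = r where r[i] = P(i -> X):
  [7/8, -1/8, -1/8] . (a_Y, a_Z, a_W) = 3/16
  [-1/8, 13/16, -1/2] . (a_Y, a_Z, a_W) = 3/16
  [-3/16, -1/4, 7/8] . (a_Y, a_Z, a_W) = 5/16

Solving yields:
  a_Y = 128/317
  a_Z = 653/951
  a_W = 1217/1902

Starting state is Z, so the absorption probability is a_Z = 653/951.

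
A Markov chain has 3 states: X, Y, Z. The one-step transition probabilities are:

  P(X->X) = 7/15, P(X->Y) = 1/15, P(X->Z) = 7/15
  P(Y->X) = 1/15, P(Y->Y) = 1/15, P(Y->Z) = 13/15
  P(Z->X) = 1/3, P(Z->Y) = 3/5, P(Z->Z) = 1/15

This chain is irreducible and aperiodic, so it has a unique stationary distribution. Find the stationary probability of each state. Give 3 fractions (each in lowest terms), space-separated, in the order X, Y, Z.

The stationary distribution satisfies pi = pi * P, i.e.:
  pi_X = 7/15*pi_X + 1/15*pi_Y + 1/3*pi_Z
  pi_Y = 1/15*pi_X + 1/15*pi_Y + 3/5*pi_Z
  pi_Z = 7/15*pi_X + 13/15*pi_Y + 1/15*pi_Z
with normalization: pi_X + pi_Y + pi_Z = 1.

Using the first 2 balance equations plus normalization, the linear system A*pi = b is:
  [-8/15, 1/15, 1/3] . pi = 0
  [1/15, -14/15, 3/5] . pi = 0
  [1, 1, 1] . pi = 1

Solving yields:
  pi_X = 79/267
  pi_Y = 77/267
  pi_Z = 37/89

Verification (pi * P):
  79/267*7/15 + 77/267*1/15 + 37/89*1/3 = 79/267 = pi_X  (ok)
  79/267*1/15 + 77/267*1/15 + 37/89*3/5 = 77/267 = pi_Y  (ok)
  79/267*7/15 + 77/267*13/15 + 37/89*1/15 = 37/89 = pi_Z  (ok)

Answer: 79/267 77/267 37/89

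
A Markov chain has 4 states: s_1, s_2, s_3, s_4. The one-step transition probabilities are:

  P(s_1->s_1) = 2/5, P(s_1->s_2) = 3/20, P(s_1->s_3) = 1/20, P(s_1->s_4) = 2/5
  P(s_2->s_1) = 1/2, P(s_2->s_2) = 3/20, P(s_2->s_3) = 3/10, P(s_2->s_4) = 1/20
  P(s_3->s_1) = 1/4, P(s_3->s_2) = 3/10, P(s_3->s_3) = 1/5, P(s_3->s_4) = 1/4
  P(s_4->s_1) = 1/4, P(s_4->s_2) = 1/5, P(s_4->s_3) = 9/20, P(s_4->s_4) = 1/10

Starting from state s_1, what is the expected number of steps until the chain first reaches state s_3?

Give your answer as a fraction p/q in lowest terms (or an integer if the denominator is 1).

Let h_i = expected steps to first reach s_3 from state i.
Boundary: h_s_3 = 0.
First-step equations for the other states:
  h_s_1 = 1 + 2/5*h_s_1 + 3/20*h_s_2 + 1/20*h_s_3 + 2/5*h_s_4
  h_s_2 = 1 + 1/2*h_s_1 + 3/20*h_s_2 + 3/10*h_s_3 + 1/20*h_s_4
  h_s_4 = 1 + 1/4*h_s_1 + 1/5*h_s_2 + 9/20*h_s_3 + 1/10*h_s_4

Substituting h_s_3 = 0 and rearranging gives the linear system (I - Q) h = 1:
  [3/5, -3/20, -2/5] . (h_s_1, h_s_2, h_s_4) = 1
  [-1/2, 17/20, -1/20] . (h_s_1, h_s_2, h_s_4) = 1
  [-1/4, -1/5, 9/10] . (h_s_1, h_s_2, h_s_4) = 1

Solving yields:
  h_s_1 = 10540/2069
  h_s_2 = 9060/2069
  h_s_4 = 7240/2069

Starting state is s_1, so the expected hitting time is h_s_1 = 10540/2069.

Answer: 10540/2069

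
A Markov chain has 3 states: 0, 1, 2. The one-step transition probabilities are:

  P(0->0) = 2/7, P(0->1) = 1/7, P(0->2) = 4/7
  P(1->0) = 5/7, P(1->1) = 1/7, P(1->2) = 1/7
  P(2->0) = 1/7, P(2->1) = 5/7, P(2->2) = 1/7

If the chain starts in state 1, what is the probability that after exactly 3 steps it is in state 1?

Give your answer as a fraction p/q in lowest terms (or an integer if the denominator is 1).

Answer: 137/343

Derivation:
Computing P^3 by repeated multiplication:
P^1 =
  0: [2/7, 1/7, 4/7]
  1: [5/7, 1/7, 1/7]
  2: [1/7, 5/7, 1/7]
P^2 =
  0: [13/49, 23/49, 13/49]
  1: [16/49, 11/49, 22/49]
  2: [4/7, 11/49, 10/49]
P^3 =
  0: [22/49, 101/343, 88/343]
  1: [109/343, 137/343, 97/343]
  2: [121/343, 89/343, 19/49]

(P^3)[1 -> 1] = 137/343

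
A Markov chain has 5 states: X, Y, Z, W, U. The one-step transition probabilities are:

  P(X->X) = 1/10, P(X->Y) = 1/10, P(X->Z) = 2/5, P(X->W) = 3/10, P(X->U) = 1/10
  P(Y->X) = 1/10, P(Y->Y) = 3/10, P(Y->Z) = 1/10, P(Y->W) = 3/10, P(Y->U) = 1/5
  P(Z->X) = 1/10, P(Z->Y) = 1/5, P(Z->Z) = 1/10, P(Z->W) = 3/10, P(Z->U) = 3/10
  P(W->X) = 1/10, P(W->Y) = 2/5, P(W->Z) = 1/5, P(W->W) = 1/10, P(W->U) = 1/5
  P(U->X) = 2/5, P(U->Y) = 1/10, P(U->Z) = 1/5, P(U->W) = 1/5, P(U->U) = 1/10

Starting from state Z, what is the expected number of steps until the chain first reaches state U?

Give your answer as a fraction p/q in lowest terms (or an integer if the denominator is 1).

Let h_i = expected steps to first reach U from state i.
Boundary: h_U = 0.
First-step equations for the other states:
  h_X = 1 + 1/10*h_X + 1/10*h_Y + 2/5*h_Z + 3/10*h_W + 1/10*h_U
  h_Y = 1 + 1/10*h_X + 3/10*h_Y + 1/10*h_Z + 3/10*h_W + 1/5*h_U
  h_Z = 1 + 1/10*h_X + 1/5*h_Y + 1/10*h_Z + 3/10*h_W + 3/10*h_U
  h_W = 1 + 1/10*h_X + 2/5*h_Y + 1/5*h_Z + 1/10*h_W + 1/5*h_U

Substituting h_U = 0 and rearranging gives the linear system (I - Q) h = 1:
  [9/10, -1/10, -2/5, -3/10] . (h_X, h_Y, h_Z, h_W) = 1
  [-1/10, 7/10, -1/10, -3/10] . (h_X, h_Y, h_Z, h_W) = 1
  [-1/10, -1/5, 9/10, -3/10] . (h_X, h_Y, h_Z, h_W) = 1
  [-1/10, -2/5, -1/5, 9/10] . (h_X, h_Y, h_Z, h_W) = 1

Solving yields:
  h_X = 2140/411
  h_Y = 2000/411
  h_Z = 600/137
  h_W = 5950/1233

Starting state is Z, so the expected hitting time is h_Z = 600/137.

Answer: 600/137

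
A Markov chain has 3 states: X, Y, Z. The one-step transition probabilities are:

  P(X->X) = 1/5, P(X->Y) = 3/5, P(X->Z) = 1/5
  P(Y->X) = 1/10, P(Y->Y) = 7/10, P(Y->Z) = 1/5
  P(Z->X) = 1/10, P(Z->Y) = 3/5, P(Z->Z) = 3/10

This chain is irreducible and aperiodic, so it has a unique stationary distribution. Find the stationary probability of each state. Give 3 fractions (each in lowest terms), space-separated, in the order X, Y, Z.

The stationary distribution satisfies pi = pi * P, i.e.:
  pi_X = 1/5*pi_X + 1/10*pi_Y + 1/10*pi_Z
  pi_Y = 3/5*pi_X + 7/10*pi_Y + 3/5*pi_Z
  pi_Z = 1/5*pi_X + 1/5*pi_Y + 3/10*pi_Z
with normalization: pi_X + pi_Y + pi_Z = 1.

Using the first 2 balance equations plus normalization, the linear system A*pi = b is:
  [-4/5, 1/10, 1/10] . pi = 0
  [3/5, -3/10, 3/5] . pi = 0
  [1, 1, 1] . pi = 1

Solving yields:
  pi_X = 1/9
  pi_Y = 2/3
  pi_Z = 2/9

Verification (pi * P):
  1/9*1/5 + 2/3*1/10 + 2/9*1/10 = 1/9 = pi_X  (ok)
  1/9*3/5 + 2/3*7/10 + 2/9*3/5 = 2/3 = pi_Y  (ok)
  1/9*1/5 + 2/3*1/5 + 2/9*3/10 = 2/9 = pi_Z  (ok)

Answer: 1/9 2/3 2/9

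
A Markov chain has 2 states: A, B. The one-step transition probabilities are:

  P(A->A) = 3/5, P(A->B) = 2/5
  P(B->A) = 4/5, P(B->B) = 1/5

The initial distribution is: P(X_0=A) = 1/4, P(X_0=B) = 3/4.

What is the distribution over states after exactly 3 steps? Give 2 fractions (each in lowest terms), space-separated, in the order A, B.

Propagating the distribution step by step (d_{t+1} = d_t * P):
d_0 = (A=1/4, B=3/4)
  d_1[A] = 1/4*3/5 + 3/4*4/5 = 3/4
  d_1[B] = 1/4*2/5 + 3/4*1/5 = 1/4
d_1 = (A=3/4, B=1/4)
  d_2[A] = 3/4*3/5 + 1/4*4/5 = 13/20
  d_2[B] = 3/4*2/5 + 1/4*1/5 = 7/20
d_2 = (A=13/20, B=7/20)
  d_3[A] = 13/20*3/5 + 7/20*4/5 = 67/100
  d_3[B] = 13/20*2/5 + 7/20*1/5 = 33/100
d_3 = (A=67/100, B=33/100)

Answer: 67/100 33/100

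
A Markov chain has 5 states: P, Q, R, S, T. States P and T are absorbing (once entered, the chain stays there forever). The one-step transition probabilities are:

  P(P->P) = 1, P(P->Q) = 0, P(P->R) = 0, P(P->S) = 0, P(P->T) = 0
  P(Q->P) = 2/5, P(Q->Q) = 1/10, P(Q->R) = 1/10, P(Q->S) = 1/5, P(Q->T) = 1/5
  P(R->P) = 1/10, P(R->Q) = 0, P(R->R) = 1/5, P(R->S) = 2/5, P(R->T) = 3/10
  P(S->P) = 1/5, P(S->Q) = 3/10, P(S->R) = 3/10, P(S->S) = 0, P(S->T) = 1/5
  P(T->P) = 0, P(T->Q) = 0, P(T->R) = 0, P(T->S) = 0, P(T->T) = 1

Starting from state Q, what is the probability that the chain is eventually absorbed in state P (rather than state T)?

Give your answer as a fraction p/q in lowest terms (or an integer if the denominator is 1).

Answer: 41/69

Derivation:
Let a_i = P(absorbed in P | start in state i).
Boundary conditions: a_P = 1, a_T = 0.
For each transient state i, a_i = sum_j P(i->j) * a_j:
  a_Q = 2/5*a_P + 1/10*a_Q + 1/10*a_R + 1/5*a_S + 1/5*a_T
  a_R = 1/10*a_P + 0*a_Q + 1/5*a_R + 2/5*a_S + 3/10*a_T
  a_S = 1/5*a_P + 3/10*a_Q + 3/10*a_R + 0*a_S + 1/5*a_T

Substituting a_P = 1 and a_T = 0, rearrange to (I - Q) a = r where r[i] = P(i -> P):
  [9/10, -1/10, -1/5] . (a_Q, a_R, a_S) = 2/5
  [0, 4/5, -2/5] . (a_Q, a_R, a_S) = 1/10
  [-3/10, -3/10, 1] . (a_Q, a_R, a_S) = 1/5

Solving yields:
  a_Q = 41/69
  a_R = 17/46
  a_S = 45/92

Starting state is Q, so the absorption probability is a_Q = 41/69.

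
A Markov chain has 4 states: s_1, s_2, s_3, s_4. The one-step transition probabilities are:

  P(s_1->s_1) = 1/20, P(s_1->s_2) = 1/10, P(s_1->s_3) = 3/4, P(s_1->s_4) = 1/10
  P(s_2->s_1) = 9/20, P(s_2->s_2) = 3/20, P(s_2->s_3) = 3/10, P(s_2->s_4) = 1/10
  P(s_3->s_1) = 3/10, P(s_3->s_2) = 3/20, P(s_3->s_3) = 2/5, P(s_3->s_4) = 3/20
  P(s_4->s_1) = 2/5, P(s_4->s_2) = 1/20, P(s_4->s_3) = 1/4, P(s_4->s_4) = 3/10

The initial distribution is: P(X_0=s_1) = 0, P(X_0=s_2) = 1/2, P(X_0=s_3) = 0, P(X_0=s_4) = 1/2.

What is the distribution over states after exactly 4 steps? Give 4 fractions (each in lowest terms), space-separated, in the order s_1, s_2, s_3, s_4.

Answer: 84951/320000 3861/32000 29461/64000 24567/160000

Derivation:
Propagating the distribution step by step (d_{t+1} = d_t * P):
d_0 = (s_1=0, s_2=1/2, s_3=0, s_4=1/2)
  d_1[s_1] = 0*1/20 + 1/2*9/20 + 0*3/10 + 1/2*2/5 = 17/40
  d_1[s_2] = 0*1/10 + 1/2*3/20 + 0*3/20 + 1/2*1/20 = 1/10
  d_1[s_3] = 0*3/4 + 1/2*3/10 + 0*2/5 + 1/2*1/4 = 11/40
  d_1[s_4] = 0*1/10 + 1/2*1/10 + 0*3/20 + 1/2*3/10 = 1/5
d_1 = (s_1=17/40, s_2=1/10, s_3=11/40, s_4=1/5)
  d_2[s_1] = 17/40*1/20 + 1/10*9/20 + 11/40*3/10 + 1/5*2/5 = 183/800
  d_2[s_2] = 17/40*1/10 + 1/10*3/20 + 11/40*3/20 + 1/5*1/20 = 87/800
  d_2[s_3] = 17/40*3/4 + 1/10*3/10 + 11/40*2/5 + 1/5*1/4 = 407/800
  d_2[s_4] = 17/40*1/10 + 1/10*1/10 + 11/40*3/20 + 1/5*3/10 = 123/800
d_2 = (s_1=183/800, s_2=87/800, s_3=407/800, s_4=123/800)
  d_3[s_1] = 183/800*1/20 + 87/800*9/20 + 407/800*3/10 + 123/800*2/5 = 549/2000
  d_3[s_2] = 183/800*1/10 + 87/800*3/20 + 407/800*3/20 + 123/800*1/20 = 1971/16000
  d_3[s_3] = 183/800*3/4 + 87/800*3/10 + 407/800*2/5 + 123/800*1/4 = 3569/8000
  d_3[s_4] = 183/800*1/10 + 87/800*1/10 + 407/800*3/20 + 123/800*3/10 = 2499/16000
d_3 = (s_1=549/2000, s_2=1971/16000, s_3=3569/8000, s_4=2499/16000)
  d_4[s_1] = 549/2000*1/20 + 1971/16000*9/20 + 3569/8000*3/10 + 2499/16000*2/5 = 84951/320000
  d_4[s_2] = 549/2000*1/10 + 1971/16000*3/20 + 3569/8000*3/20 + 2499/16000*1/20 = 3861/32000
  d_4[s_3] = 549/2000*3/4 + 1971/16000*3/10 + 3569/8000*2/5 + 2499/16000*1/4 = 29461/64000
  d_4[s_4] = 549/2000*1/10 + 1971/16000*1/10 + 3569/8000*3/20 + 2499/16000*3/10 = 24567/160000
d_4 = (s_1=84951/320000, s_2=3861/32000, s_3=29461/64000, s_4=24567/160000)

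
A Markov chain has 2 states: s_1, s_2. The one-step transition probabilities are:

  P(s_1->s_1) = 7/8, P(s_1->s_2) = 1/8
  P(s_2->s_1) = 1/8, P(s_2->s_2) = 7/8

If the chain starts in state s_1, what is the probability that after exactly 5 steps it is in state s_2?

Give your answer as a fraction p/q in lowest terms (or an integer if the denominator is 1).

Computing P^5 by repeated multiplication:
P^1 =
  s_1: [7/8, 1/8]
  s_2: [1/8, 7/8]
P^2 =
  s_1: [25/32, 7/32]
  s_2: [7/32, 25/32]
P^3 =
  s_1: [91/128, 37/128]
  s_2: [37/128, 91/128]
P^4 =
  s_1: [337/512, 175/512]
  s_2: [175/512, 337/512]
P^5 =
  s_1: [1267/2048, 781/2048]
  s_2: [781/2048, 1267/2048]

(P^5)[s_1 -> s_2] = 781/2048

Answer: 781/2048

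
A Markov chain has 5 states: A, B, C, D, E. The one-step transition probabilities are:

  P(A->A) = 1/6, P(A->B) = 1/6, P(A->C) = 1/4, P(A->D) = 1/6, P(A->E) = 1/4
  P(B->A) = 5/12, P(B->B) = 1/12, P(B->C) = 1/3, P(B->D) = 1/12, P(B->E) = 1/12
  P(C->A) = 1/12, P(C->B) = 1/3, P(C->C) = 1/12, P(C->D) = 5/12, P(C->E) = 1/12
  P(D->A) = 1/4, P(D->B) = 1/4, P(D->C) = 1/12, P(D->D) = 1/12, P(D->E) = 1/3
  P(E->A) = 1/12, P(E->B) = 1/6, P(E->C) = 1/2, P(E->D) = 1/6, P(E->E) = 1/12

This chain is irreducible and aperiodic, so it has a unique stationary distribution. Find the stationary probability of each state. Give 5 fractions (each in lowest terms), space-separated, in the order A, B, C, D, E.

Answer: 7025/35033 7185/35033 8294/35033 6751/35033 5778/35033

Derivation:
The stationary distribution satisfies pi = pi * P, i.e.:
  pi_A = 1/6*pi_A + 5/12*pi_B + 1/12*pi_C + 1/4*pi_D + 1/12*pi_E
  pi_B = 1/6*pi_A + 1/12*pi_B + 1/3*pi_C + 1/4*pi_D + 1/6*pi_E
  pi_C = 1/4*pi_A + 1/3*pi_B + 1/12*pi_C + 1/12*pi_D + 1/2*pi_E
  pi_D = 1/6*pi_A + 1/12*pi_B + 5/12*pi_C + 1/12*pi_D + 1/6*pi_E
  pi_E = 1/4*pi_A + 1/12*pi_B + 1/12*pi_C + 1/3*pi_D + 1/12*pi_E
with normalization: pi_A + pi_B + pi_C + pi_D + pi_E = 1.

Using the first 4 balance equations plus normalization, the linear system A*pi = b is:
  [-5/6, 5/12, 1/12, 1/4, 1/12] . pi = 0
  [1/6, -11/12, 1/3, 1/4, 1/6] . pi = 0
  [1/4, 1/3, -11/12, 1/12, 1/2] . pi = 0
  [1/6, 1/12, 5/12, -11/12, 1/6] . pi = 0
  [1, 1, 1, 1, 1] . pi = 1

Solving yields:
  pi_A = 7025/35033
  pi_B = 7185/35033
  pi_C = 8294/35033
  pi_D = 6751/35033
  pi_E = 5778/35033

Verification (pi * P):
  7025/35033*1/6 + 7185/35033*5/12 + 8294/35033*1/12 + 6751/35033*1/4 + 5778/35033*1/12 = 7025/35033 = pi_A  (ok)
  7025/35033*1/6 + 7185/35033*1/12 + 8294/35033*1/3 + 6751/35033*1/4 + 5778/35033*1/6 = 7185/35033 = pi_B  (ok)
  7025/35033*1/4 + 7185/35033*1/3 + 8294/35033*1/12 + 6751/35033*1/12 + 5778/35033*1/2 = 8294/35033 = pi_C  (ok)
  7025/35033*1/6 + 7185/35033*1/12 + 8294/35033*5/12 + 6751/35033*1/12 + 5778/35033*1/6 = 6751/35033 = pi_D  (ok)
  7025/35033*1/4 + 7185/35033*1/12 + 8294/35033*1/12 + 6751/35033*1/3 + 5778/35033*1/12 = 5778/35033 = pi_E  (ok)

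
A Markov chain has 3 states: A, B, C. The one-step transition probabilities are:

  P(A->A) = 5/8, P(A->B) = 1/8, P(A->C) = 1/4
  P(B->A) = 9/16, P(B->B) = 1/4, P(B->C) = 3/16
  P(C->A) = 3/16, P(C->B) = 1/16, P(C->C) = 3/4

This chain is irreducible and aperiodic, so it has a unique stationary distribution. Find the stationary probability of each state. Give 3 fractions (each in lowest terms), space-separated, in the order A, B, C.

Answer: 15/37 4/37 18/37

Derivation:
The stationary distribution satisfies pi = pi * P, i.e.:
  pi_A = 5/8*pi_A + 9/16*pi_B + 3/16*pi_C
  pi_B = 1/8*pi_A + 1/4*pi_B + 1/16*pi_C
  pi_C = 1/4*pi_A + 3/16*pi_B + 3/4*pi_C
with normalization: pi_A + pi_B + pi_C = 1.

Using the first 2 balance equations plus normalization, the linear system A*pi = b is:
  [-3/8, 9/16, 3/16] . pi = 0
  [1/8, -3/4, 1/16] . pi = 0
  [1, 1, 1] . pi = 1

Solving yields:
  pi_A = 15/37
  pi_B = 4/37
  pi_C = 18/37

Verification (pi * P):
  15/37*5/8 + 4/37*9/16 + 18/37*3/16 = 15/37 = pi_A  (ok)
  15/37*1/8 + 4/37*1/4 + 18/37*1/16 = 4/37 = pi_B  (ok)
  15/37*1/4 + 4/37*3/16 + 18/37*3/4 = 18/37 = pi_C  (ok)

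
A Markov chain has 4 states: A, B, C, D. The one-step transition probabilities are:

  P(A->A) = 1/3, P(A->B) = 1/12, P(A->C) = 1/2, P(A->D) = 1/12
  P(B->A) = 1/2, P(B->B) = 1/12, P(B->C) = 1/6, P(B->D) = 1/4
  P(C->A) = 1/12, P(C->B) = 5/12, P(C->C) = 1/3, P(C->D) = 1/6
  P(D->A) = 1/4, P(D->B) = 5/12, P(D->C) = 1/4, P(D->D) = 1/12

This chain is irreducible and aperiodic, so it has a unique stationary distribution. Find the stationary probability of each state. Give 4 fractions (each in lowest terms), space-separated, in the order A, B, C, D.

Answer: 607/2172 527/2172 355/1086 82/543

Derivation:
The stationary distribution satisfies pi = pi * P, i.e.:
  pi_A = 1/3*pi_A + 1/2*pi_B + 1/12*pi_C + 1/4*pi_D
  pi_B = 1/12*pi_A + 1/12*pi_B + 5/12*pi_C + 5/12*pi_D
  pi_C = 1/2*pi_A + 1/6*pi_B + 1/3*pi_C + 1/4*pi_D
  pi_D = 1/12*pi_A + 1/4*pi_B + 1/6*pi_C + 1/12*pi_D
with normalization: pi_A + pi_B + pi_C + pi_D = 1.

Using the first 3 balance equations plus normalization, the linear system A*pi = b is:
  [-2/3, 1/2, 1/12, 1/4] . pi = 0
  [1/12, -11/12, 5/12, 5/12] . pi = 0
  [1/2, 1/6, -2/3, 1/4] . pi = 0
  [1, 1, 1, 1] . pi = 1

Solving yields:
  pi_A = 607/2172
  pi_B = 527/2172
  pi_C = 355/1086
  pi_D = 82/543

Verification (pi * P):
  607/2172*1/3 + 527/2172*1/2 + 355/1086*1/12 + 82/543*1/4 = 607/2172 = pi_A  (ok)
  607/2172*1/12 + 527/2172*1/12 + 355/1086*5/12 + 82/543*5/12 = 527/2172 = pi_B  (ok)
  607/2172*1/2 + 527/2172*1/6 + 355/1086*1/3 + 82/543*1/4 = 355/1086 = pi_C  (ok)
  607/2172*1/12 + 527/2172*1/4 + 355/1086*1/6 + 82/543*1/12 = 82/543 = pi_D  (ok)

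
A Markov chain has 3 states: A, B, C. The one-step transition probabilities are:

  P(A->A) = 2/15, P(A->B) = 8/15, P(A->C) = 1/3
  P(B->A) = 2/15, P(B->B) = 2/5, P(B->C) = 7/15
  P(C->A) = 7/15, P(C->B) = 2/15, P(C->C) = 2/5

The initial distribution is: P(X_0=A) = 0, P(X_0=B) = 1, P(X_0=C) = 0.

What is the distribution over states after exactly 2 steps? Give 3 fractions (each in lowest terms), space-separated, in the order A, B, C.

Answer: 13/45 22/75 94/225

Derivation:
Propagating the distribution step by step (d_{t+1} = d_t * P):
d_0 = (A=0, B=1, C=0)
  d_1[A] = 0*2/15 + 1*2/15 + 0*7/15 = 2/15
  d_1[B] = 0*8/15 + 1*2/5 + 0*2/15 = 2/5
  d_1[C] = 0*1/3 + 1*7/15 + 0*2/5 = 7/15
d_1 = (A=2/15, B=2/5, C=7/15)
  d_2[A] = 2/15*2/15 + 2/5*2/15 + 7/15*7/15 = 13/45
  d_2[B] = 2/15*8/15 + 2/5*2/5 + 7/15*2/15 = 22/75
  d_2[C] = 2/15*1/3 + 2/5*7/15 + 7/15*2/5 = 94/225
d_2 = (A=13/45, B=22/75, C=94/225)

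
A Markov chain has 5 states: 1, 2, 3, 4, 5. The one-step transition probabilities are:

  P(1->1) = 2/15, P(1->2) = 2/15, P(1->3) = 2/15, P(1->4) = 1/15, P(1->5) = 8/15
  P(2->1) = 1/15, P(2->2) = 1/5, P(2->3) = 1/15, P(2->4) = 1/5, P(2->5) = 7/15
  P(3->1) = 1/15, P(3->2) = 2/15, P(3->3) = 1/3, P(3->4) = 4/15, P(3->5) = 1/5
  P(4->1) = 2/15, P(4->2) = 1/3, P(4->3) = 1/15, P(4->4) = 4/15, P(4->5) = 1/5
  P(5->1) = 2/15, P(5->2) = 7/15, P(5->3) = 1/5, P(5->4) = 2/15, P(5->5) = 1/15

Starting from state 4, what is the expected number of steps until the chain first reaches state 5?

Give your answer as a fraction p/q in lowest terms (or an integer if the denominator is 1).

Let h_i = expected steps to first reach 5 from state i.
Boundary: h_5 = 0.
First-step equations for the other states:
  h_1 = 1 + 2/15*h_1 + 2/15*h_2 + 2/15*h_3 + 1/15*h_4 + 8/15*h_5
  h_2 = 1 + 1/15*h_1 + 1/5*h_2 + 1/15*h_3 + 1/5*h_4 + 7/15*h_5
  h_3 = 1 + 1/15*h_1 + 2/15*h_2 + 1/3*h_3 + 4/15*h_4 + 1/5*h_5
  h_4 = 1 + 2/15*h_1 + 1/3*h_2 + 1/15*h_3 + 4/15*h_4 + 1/5*h_5

Substituting h_5 = 0 and rearranging gives the linear system (I - Q) h = 1:
  [13/15, -2/15, -2/15, -1/15] . (h_1, h_2, h_3, h_4) = 1
  [-1/15, 4/5, -1/15, -1/5] . (h_1, h_2, h_3, h_4) = 1
  [-1/15, -2/15, 2/3, -4/15] . (h_1, h_2, h_3, h_4) = 1
  [-2/15, -1/3, -1/15, 11/15] . (h_1, h_2, h_3, h_4) = 1

Solving yields:
  h_1 = 1425/607
  h_2 = 1555/607
  h_3 = 2160/607
  h_4 = 1990/607

Starting state is 4, so the expected hitting time is h_4 = 1990/607.

Answer: 1990/607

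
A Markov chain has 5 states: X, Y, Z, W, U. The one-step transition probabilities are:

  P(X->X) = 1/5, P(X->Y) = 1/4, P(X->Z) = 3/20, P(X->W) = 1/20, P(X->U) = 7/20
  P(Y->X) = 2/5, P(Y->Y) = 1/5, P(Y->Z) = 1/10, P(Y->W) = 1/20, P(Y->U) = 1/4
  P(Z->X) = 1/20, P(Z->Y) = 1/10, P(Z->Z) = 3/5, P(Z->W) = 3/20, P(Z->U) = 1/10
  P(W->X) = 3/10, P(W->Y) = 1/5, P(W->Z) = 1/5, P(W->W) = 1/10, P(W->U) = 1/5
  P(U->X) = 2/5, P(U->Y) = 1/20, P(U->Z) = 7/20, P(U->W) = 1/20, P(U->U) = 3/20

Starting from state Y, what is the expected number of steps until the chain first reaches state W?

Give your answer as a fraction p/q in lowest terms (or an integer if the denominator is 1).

Let h_i = expected steps to first reach W from state i.
Boundary: h_W = 0.
First-step equations for the other states:
  h_X = 1 + 1/5*h_X + 1/4*h_Y + 3/20*h_Z + 1/20*h_W + 7/20*h_U
  h_Y = 1 + 2/5*h_X + 1/5*h_Y + 1/10*h_Z + 1/20*h_W + 1/4*h_U
  h_Z = 1 + 1/20*h_X + 1/10*h_Y + 3/5*h_Z + 3/20*h_W + 1/10*h_U
  h_U = 1 + 2/5*h_X + 1/20*h_Y + 7/20*h_Z + 1/20*h_W + 3/20*h_U

Substituting h_W = 0 and rearranging gives the linear system (I - Q) h = 1:
  [4/5, -1/4, -3/20, -7/20] . (h_X, h_Y, h_Z, h_U) = 1
  [-2/5, 4/5, -1/10, -1/4] . (h_X, h_Y, h_Z, h_U) = 1
  [-1/20, -1/10, 2/5, -1/10] . (h_X, h_Y, h_Z, h_U) = 1
  [-2/5, -1/20, -7/20, 17/20] . (h_X, h_Y, h_Z, h_U) = 1

Solving yields:
  h_X = 14500/1211
  h_Y = 14660/1211
  h_Z = 12020/1211
  h_U = 14060/1211

Starting state is Y, so the expected hitting time is h_Y = 14660/1211.

Answer: 14660/1211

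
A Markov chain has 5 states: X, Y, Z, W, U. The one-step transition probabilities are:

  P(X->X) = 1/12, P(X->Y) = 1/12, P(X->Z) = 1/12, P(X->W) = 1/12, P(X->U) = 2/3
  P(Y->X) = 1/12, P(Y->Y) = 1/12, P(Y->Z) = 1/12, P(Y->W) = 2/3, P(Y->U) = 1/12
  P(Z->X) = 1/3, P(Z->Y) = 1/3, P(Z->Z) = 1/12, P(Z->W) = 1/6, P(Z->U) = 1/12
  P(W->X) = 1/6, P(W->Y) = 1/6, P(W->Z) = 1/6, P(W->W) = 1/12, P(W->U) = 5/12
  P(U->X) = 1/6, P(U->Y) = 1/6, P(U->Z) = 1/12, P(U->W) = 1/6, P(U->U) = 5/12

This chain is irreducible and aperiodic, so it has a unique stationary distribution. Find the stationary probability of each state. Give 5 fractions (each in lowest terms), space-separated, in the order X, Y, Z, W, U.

The stationary distribution satisfies pi = pi * P, i.e.:
  pi_X = 1/12*pi_X + 1/12*pi_Y + 1/3*pi_Z + 1/6*pi_W + 1/6*pi_U
  pi_Y = 1/12*pi_X + 1/12*pi_Y + 1/3*pi_Z + 1/6*pi_W + 1/6*pi_U
  pi_Z = 1/12*pi_X + 1/12*pi_Y + 1/12*pi_Z + 1/6*pi_W + 1/12*pi_U
  pi_W = 1/12*pi_X + 2/3*pi_Y + 1/6*pi_Z + 1/12*pi_W + 1/6*pi_U
  pi_U = 2/3*pi_X + 1/12*pi_Y + 1/12*pi_Z + 5/12*pi_W + 5/12*pi_U
with normalization: pi_X + pi_Y + pi_Z + pi_W + pi_U = 1.

Using the first 4 balance equations plus normalization, the linear system A*pi = b is:
  [-11/12, 1/12, 1/3, 1/6, 1/6] . pi = 0
  [1/12, -11/12, 1/3, 1/6, 1/6] . pi = 0
  [1/12, 1/12, -11/12, 1/6, 1/12] . pi = 0
  [1/12, 2/3, 1/6, -11/12, 1/6] . pi = 0
  [1, 1, 1, 1, 1] . pi = 1

Solving yields:
  pi_X = 171/1087
  pi_Y = 171/1087
  pi_Z = 110/1087
  pi_W = 233/1087
  pi_U = 402/1087

Verification (pi * P):
  171/1087*1/12 + 171/1087*1/12 + 110/1087*1/3 + 233/1087*1/6 + 402/1087*1/6 = 171/1087 = pi_X  (ok)
  171/1087*1/12 + 171/1087*1/12 + 110/1087*1/3 + 233/1087*1/6 + 402/1087*1/6 = 171/1087 = pi_Y  (ok)
  171/1087*1/12 + 171/1087*1/12 + 110/1087*1/12 + 233/1087*1/6 + 402/1087*1/12 = 110/1087 = pi_Z  (ok)
  171/1087*1/12 + 171/1087*2/3 + 110/1087*1/6 + 233/1087*1/12 + 402/1087*1/6 = 233/1087 = pi_W  (ok)
  171/1087*2/3 + 171/1087*1/12 + 110/1087*1/12 + 233/1087*5/12 + 402/1087*5/12 = 402/1087 = pi_U  (ok)

Answer: 171/1087 171/1087 110/1087 233/1087 402/1087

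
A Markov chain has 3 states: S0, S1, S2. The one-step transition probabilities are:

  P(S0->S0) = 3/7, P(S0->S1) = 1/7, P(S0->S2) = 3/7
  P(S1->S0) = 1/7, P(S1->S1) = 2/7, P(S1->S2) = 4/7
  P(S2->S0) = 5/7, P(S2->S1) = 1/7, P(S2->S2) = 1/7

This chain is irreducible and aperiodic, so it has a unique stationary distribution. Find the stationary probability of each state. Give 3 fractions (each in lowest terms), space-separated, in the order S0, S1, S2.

Answer: 13/27 1/6 19/54

Derivation:
The stationary distribution satisfies pi = pi * P, i.e.:
  pi_S0 = 3/7*pi_S0 + 1/7*pi_S1 + 5/7*pi_S2
  pi_S1 = 1/7*pi_S0 + 2/7*pi_S1 + 1/7*pi_S2
  pi_S2 = 3/7*pi_S0 + 4/7*pi_S1 + 1/7*pi_S2
with normalization: pi_S0 + pi_S1 + pi_S2 = 1.

Using the first 2 balance equations plus normalization, the linear system A*pi = b is:
  [-4/7, 1/7, 5/7] . pi = 0
  [1/7, -5/7, 1/7] . pi = 0
  [1, 1, 1] . pi = 1

Solving yields:
  pi_S0 = 13/27
  pi_S1 = 1/6
  pi_S2 = 19/54

Verification (pi * P):
  13/27*3/7 + 1/6*1/7 + 19/54*5/7 = 13/27 = pi_S0  (ok)
  13/27*1/7 + 1/6*2/7 + 19/54*1/7 = 1/6 = pi_S1  (ok)
  13/27*3/7 + 1/6*4/7 + 19/54*1/7 = 19/54 = pi_S2  (ok)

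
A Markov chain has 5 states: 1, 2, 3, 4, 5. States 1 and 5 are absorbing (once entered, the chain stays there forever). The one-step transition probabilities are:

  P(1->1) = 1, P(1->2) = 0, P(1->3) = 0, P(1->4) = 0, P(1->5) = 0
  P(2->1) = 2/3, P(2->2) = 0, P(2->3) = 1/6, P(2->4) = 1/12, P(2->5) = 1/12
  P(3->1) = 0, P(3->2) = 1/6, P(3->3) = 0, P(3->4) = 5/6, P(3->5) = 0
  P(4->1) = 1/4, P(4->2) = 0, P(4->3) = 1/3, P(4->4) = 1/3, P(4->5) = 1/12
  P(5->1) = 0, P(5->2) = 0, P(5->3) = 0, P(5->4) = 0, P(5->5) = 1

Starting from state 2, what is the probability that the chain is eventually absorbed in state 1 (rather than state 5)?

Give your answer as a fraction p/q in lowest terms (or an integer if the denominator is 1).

Answer: 68/79

Derivation:
Let a_i = P(absorbed in 1 | start in state i).
Boundary conditions: a_1 = 1, a_5 = 0.
For each transient state i, a_i = sum_j P(i->j) * a_j:
  a_2 = 2/3*a_1 + 0*a_2 + 1/6*a_3 + 1/12*a_4 + 1/12*a_5
  a_3 = 0*a_1 + 1/6*a_2 + 0*a_3 + 5/6*a_4 + 0*a_5
  a_4 = 1/4*a_1 + 0*a_2 + 1/3*a_3 + 1/3*a_4 + 1/12*a_5

Substituting a_1 = 1 and a_5 = 0, rearrange to (I - Q) a = r where r[i] = P(i -> 1):
  [1, -1/6, -1/12] . (a_2, a_3, a_4) = 2/3
  [-1/6, 1, -5/6] . (a_2, a_3, a_4) = 0
  [0, -1/3, 2/3] . (a_2, a_3, a_4) = 1/4

Solving yields:
  a_2 = 68/79
  a_3 = 247/316
  a_4 = 121/158

Starting state is 2, so the absorption probability is a_2 = 68/79.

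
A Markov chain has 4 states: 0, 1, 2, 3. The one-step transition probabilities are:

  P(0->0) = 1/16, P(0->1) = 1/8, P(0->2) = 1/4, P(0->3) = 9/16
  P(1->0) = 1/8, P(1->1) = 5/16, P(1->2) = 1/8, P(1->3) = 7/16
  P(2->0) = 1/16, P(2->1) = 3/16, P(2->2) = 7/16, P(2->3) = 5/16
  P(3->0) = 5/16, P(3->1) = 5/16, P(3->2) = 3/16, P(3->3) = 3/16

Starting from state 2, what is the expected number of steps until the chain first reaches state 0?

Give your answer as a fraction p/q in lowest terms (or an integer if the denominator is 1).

Answer: 496/77

Derivation:
Let h_i = expected steps to first reach 0 from state i.
Boundary: h_0 = 0.
First-step equations for the other states:
  h_1 = 1 + 1/8*h_0 + 5/16*h_1 + 1/8*h_2 + 7/16*h_3
  h_2 = 1 + 1/16*h_0 + 3/16*h_1 + 7/16*h_2 + 5/16*h_3
  h_3 = 1 + 5/16*h_0 + 5/16*h_1 + 3/16*h_2 + 3/16*h_3

Substituting h_0 = 0 and rearranging gives the linear system (I - Q) h = 1:
  [11/16, -1/8, -7/16] . (h_1, h_2, h_3) = 1
  [-3/16, 9/16, -5/16] . (h_1, h_2, h_3) = 1
  [-5/16, -3/16, 13/16] . (h_1, h_2, h_3) = 1

Solving yields:
  h_1 = 444/77
  h_2 = 496/77
  h_3 = 380/77

Starting state is 2, so the expected hitting time is h_2 = 496/77.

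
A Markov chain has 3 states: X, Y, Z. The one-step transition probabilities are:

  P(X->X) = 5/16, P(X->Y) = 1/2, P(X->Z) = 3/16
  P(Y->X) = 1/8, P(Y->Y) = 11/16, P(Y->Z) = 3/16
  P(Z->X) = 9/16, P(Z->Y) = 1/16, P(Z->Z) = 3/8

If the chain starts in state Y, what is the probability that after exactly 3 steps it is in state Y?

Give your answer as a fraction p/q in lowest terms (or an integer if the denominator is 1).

Answer: 2069/4096

Derivation:
Computing P^3 by repeated multiplication:
P^1 =
  X: [5/16, 1/2, 3/16]
  Y: [1/8, 11/16, 3/16]
  Z: [9/16, 1/16, 3/8]
P^2 =
  X: [17/64, 131/256, 57/256]
  Y: [59/256, 35/64, 57/256]
  Z: [101/256, 89/256, 33/128]
P^3 =
  X: [1115/4096, 1021/2048, 939/4096]
  Y: [17/64, 2069/4096, 939/4096]
  Z: [1277/4096, 1853/4096, 483/2048]

(P^3)[Y -> Y] = 2069/4096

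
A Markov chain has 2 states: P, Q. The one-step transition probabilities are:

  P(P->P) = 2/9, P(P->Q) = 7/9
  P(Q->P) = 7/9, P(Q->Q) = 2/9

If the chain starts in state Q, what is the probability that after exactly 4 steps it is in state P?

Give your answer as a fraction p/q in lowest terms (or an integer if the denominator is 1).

Answer: 2968/6561

Derivation:
Computing P^4 by repeated multiplication:
P^1 =
  P: [2/9, 7/9]
  Q: [7/9, 2/9]
P^2 =
  P: [53/81, 28/81]
  Q: [28/81, 53/81]
P^3 =
  P: [302/729, 427/729]
  Q: [427/729, 302/729]
P^4 =
  P: [3593/6561, 2968/6561]
  Q: [2968/6561, 3593/6561]

(P^4)[Q -> P] = 2968/6561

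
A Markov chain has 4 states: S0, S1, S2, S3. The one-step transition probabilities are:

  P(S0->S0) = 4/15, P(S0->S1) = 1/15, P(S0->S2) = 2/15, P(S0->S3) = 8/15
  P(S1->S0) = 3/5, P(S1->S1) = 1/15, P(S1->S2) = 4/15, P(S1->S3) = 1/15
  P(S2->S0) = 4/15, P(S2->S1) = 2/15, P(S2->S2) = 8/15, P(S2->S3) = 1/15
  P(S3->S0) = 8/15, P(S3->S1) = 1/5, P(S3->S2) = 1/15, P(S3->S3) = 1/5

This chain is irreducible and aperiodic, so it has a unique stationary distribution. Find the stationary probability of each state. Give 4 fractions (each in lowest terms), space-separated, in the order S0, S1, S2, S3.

The stationary distribution satisfies pi = pi * P, i.e.:
  pi_S0 = 4/15*pi_S0 + 3/5*pi_S1 + 4/15*pi_S2 + 8/15*pi_S3
  pi_S1 = 1/15*pi_S0 + 1/15*pi_S1 + 2/15*pi_S2 + 1/5*pi_S3
  pi_S2 = 2/15*pi_S0 + 4/15*pi_S1 + 8/15*pi_S2 + 1/15*pi_S3
  pi_S3 = 8/15*pi_S0 + 1/15*pi_S1 + 1/15*pi_S2 + 1/5*pi_S3
with normalization: pi_S0 + pi_S1 + pi_S2 + pi_S3 = 1.

Using the first 3 balance equations plus normalization, the linear system A*pi = b is:
  [-11/15, 3/5, 4/15, 8/15] . pi = 0
  [1/15, -14/15, 2/15, 1/5] . pi = 0
  [2/15, 4/15, -7/15, 1/15] . pi = 0
  [1, 1, 1, 1] . pi = 1

Solving yields:
  pi_S0 = 1031/2702
  pi_S1 = 321/2702
  pi_S2 = 587/2702
  pi_S3 = 109/386

Verification (pi * P):
  1031/2702*4/15 + 321/2702*3/5 + 587/2702*4/15 + 109/386*8/15 = 1031/2702 = pi_S0  (ok)
  1031/2702*1/15 + 321/2702*1/15 + 587/2702*2/15 + 109/386*1/5 = 321/2702 = pi_S1  (ok)
  1031/2702*2/15 + 321/2702*4/15 + 587/2702*8/15 + 109/386*1/15 = 587/2702 = pi_S2  (ok)
  1031/2702*8/15 + 321/2702*1/15 + 587/2702*1/15 + 109/386*1/5 = 109/386 = pi_S3  (ok)

Answer: 1031/2702 321/2702 587/2702 109/386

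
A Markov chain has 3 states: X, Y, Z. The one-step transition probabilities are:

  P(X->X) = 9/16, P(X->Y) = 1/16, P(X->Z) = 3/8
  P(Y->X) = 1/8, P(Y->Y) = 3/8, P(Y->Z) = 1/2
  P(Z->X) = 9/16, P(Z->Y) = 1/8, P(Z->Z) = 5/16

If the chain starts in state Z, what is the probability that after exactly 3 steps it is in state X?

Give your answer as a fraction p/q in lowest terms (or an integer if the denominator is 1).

Computing P^3 by repeated multiplication:
P^1 =
  X: [9/16, 1/16, 3/8]
  Y: [1/8, 3/8, 1/2]
  Z: [9/16, 1/8, 5/16]
P^2 =
  X: [137/256, 27/256, 23/64]
  Y: [51/128, 27/128, 25/64]
  Z: [65/128, 31/256, 95/256]
P^3 =
  X: [2115/4096, 483/4096, 749/2048]
  Y: [963/2048, 313/2048, 193/512]
  Z: [2087/4096, 253/2048, 1503/4096]

(P^3)[Z -> X] = 2087/4096

Answer: 2087/4096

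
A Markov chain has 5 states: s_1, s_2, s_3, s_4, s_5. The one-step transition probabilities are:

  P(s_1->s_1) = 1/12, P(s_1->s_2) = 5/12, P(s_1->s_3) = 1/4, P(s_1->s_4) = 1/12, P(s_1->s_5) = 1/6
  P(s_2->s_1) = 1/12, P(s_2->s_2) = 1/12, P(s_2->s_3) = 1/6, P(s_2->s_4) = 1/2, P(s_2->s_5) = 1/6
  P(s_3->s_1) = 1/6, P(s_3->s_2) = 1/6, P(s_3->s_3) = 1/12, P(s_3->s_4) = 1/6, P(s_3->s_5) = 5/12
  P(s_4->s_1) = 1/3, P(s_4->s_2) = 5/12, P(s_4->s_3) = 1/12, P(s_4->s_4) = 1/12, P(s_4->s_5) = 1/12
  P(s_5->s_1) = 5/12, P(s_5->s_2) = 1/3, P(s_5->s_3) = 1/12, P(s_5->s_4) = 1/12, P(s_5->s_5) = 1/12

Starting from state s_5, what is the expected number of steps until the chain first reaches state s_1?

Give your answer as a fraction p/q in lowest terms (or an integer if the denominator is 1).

Answer: 6369/1813

Derivation:
Let h_i = expected steps to first reach s_1 from state i.
Boundary: h_s_1 = 0.
First-step equations for the other states:
  h_s_2 = 1 + 1/12*h_s_1 + 1/12*h_s_2 + 1/6*h_s_3 + 1/2*h_s_4 + 1/6*h_s_5
  h_s_3 = 1 + 1/6*h_s_1 + 1/6*h_s_2 + 1/12*h_s_3 + 1/6*h_s_4 + 5/12*h_s_5
  h_s_4 = 1 + 1/3*h_s_1 + 5/12*h_s_2 + 1/12*h_s_3 + 1/12*h_s_4 + 1/12*h_s_5
  h_s_5 = 1 + 5/12*h_s_1 + 1/3*h_s_2 + 1/12*h_s_3 + 1/12*h_s_4 + 1/12*h_s_5

Substituting h_s_1 = 0 and rearranging gives the linear system (I - Q) h = 1:
  [11/12, -1/6, -1/2, -1/6] . (h_s_2, h_s_3, h_s_4, h_s_5) = 1
  [-1/6, 11/12, -1/6, -5/12] . (h_s_2, h_s_3, h_s_4, h_s_5) = 1
  [-5/12, -1/12, 11/12, -1/12] . (h_s_2, h_s_3, h_s_4, h_s_5) = 1
  [-1/3, -1/12, -1/12, 11/12] . (h_s_2, h_s_3, h_s_4, h_s_5) = 1

Solving yields:
  h_s_2 = 8388/1813
  h_s_3 = 7683/1813
  h_s_4 = 7068/1813
  h_s_5 = 6369/1813

Starting state is s_5, so the expected hitting time is h_s_5 = 6369/1813.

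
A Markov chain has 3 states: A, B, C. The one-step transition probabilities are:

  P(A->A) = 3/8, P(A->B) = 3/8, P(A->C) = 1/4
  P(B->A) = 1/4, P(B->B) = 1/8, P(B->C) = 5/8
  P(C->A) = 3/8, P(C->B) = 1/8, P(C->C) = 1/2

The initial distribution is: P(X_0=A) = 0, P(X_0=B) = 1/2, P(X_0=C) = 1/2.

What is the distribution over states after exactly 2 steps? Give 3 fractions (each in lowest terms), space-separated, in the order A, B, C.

Propagating the distribution step by step (d_{t+1} = d_t * P):
d_0 = (A=0, B=1/2, C=1/2)
  d_1[A] = 0*3/8 + 1/2*1/4 + 1/2*3/8 = 5/16
  d_1[B] = 0*3/8 + 1/2*1/8 + 1/2*1/8 = 1/8
  d_1[C] = 0*1/4 + 1/2*5/8 + 1/2*1/2 = 9/16
d_1 = (A=5/16, B=1/8, C=9/16)
  d_2[A] = 5/16*3/8 + 1/8*1/4 + 9/16*3/8 = 23/64
  d_2[B] = 5/16*3/8 + 1/8*1/8 + 9/16*1/8 = 13/64
  d_2[C] = 5/16*1/4 + 1/8*5/8 + 9/16*1/2 = 7/16
d_2 = (A=23/64, B=13/64, C=7/16)

Answer: 23/64 13/64 7/16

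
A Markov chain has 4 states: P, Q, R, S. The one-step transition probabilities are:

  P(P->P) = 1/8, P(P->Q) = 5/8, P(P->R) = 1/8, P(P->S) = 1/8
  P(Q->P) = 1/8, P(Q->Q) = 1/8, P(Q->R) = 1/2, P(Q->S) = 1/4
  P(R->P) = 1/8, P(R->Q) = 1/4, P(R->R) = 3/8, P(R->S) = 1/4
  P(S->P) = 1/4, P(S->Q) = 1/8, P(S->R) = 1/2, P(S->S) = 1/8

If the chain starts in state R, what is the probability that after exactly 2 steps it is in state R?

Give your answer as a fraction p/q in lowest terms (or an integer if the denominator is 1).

Computing P^2 by repeated multiplication:
P^1 =
  P: [1/8, 5/8, 1/8, 1/8]
  Q: [1/8, 1/8, 1/2, 1/4]
  R: [1/8, 1/4, 3/8, 1/4]
  S: [1/4, 1/8, 1/2, 1/8]
P^2 =
  P: [9/64, 13/64, 7/16, 7/32]
  Q: [5/32, 1/4, 25/64, 13/64]
  R: [5/32, 15/64, 13/32, 13/64]
  S: [9/64, 5/16, 11/32, 13/64]

(P^2)[R -> R] = 13/32

Answer: 13/32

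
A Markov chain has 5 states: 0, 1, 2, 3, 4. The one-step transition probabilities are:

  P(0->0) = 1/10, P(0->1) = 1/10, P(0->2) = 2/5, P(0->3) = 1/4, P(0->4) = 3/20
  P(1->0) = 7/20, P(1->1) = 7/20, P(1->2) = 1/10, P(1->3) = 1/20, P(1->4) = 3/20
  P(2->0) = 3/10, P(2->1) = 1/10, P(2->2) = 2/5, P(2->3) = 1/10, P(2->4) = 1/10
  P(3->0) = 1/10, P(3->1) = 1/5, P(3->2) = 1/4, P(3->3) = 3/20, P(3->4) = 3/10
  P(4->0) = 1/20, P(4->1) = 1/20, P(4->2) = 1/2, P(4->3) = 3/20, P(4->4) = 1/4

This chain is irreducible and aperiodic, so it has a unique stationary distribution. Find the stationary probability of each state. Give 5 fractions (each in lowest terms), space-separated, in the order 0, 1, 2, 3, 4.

The stationary distribution satisfies pi = pi * P, i.e.:
  pi_0 = 1/10*pi_0 + 7/20*pi_1 + 3/10*pi_2 + 1/10*pi_3 + 1/20*pi_4
  pi_1 = 1/10*pi_0 + 7/20*pi_1 + 1/10*pi_2 + 1/5*pi_3 + 1/20*pi_4
  pi_2 = 2/5*pi_0 + 1/10*pi_1 + 2/5*pi_2 + 1/4*pi_3 + 1/2*pi_4
  pi_3 = 1/4*pi_0 + 1/20*pi_1 + 1/10*pi_2 + 3/20*pi_3 + 3/20*pi_4
  pi_4 = 3/20*pi_0 + 3/20*pi_1 + 1/10*pi_2 + 3/10*pi_3 + 1/4*pi_4
with normalization: pi_0 + pi_1 + pi_2 + pi_3 + pi_4 = 1.

Using the first 4 balance equations plus normalization, the linear system A*pi = b is:
  [-9/10, 7/20, 3/10, 1/10, 1/20] . pi = 0
  [1/10, -13/20, 1/10, 1/5, 1/20] . pi = 0
  [2/5, 1/10, -3/5, 1/4, 1/2] . pi = 0
  [1/4, 1/20, 1/10, -17/20, 3/20] . pi = 0
  [1, 1, 1, 1, 1] . pi = 1

Solving yields:
  pi_0 = 5992/30349
  pi_1 = 4261/30349
  pi_2 = 10749/30349
  pi_3 = 4188/30349
  pi_4 = 469/2759

Verification (pi * P):
  5992/30349*1/10 + 4261/30349*7/20 + 10749/30349*3/10 + 4188/30349*1/10 + 469/2759*1/20 = 5992/30349 = pi_0  (ok)
  5992/30349*1/10 + 4261/30349*7/20 + 10749/30349*1/10 + 4188/30349*1/5 + 469/2759*1/20 = 4261/30349 = pi_1  (ok)
  5992/30349*2/5 + 4261/30349*1/10 + 10749/30349*2/5 + 4188/30349*1/4 + 469/2759*1/2 = 10749/30349 = pi_2  (ok)
  5992/30349*1/4 + 4261/30349*1/20 + 10749/30349*1/10 + 4188/30349*3/20 + 469/2759*3/20 = 4188/30349 = pi_3  (ok)
  5992/30349*3/20 + 4261/30349*3/20 + 10749/30349*1/10 + 4188/30349*3/10 + 469/2759*1/4 = 469/2759 = pi_4  (ok)

Answer: 5992/30349 4261/30349 10749/30349 4188/30349 469/2759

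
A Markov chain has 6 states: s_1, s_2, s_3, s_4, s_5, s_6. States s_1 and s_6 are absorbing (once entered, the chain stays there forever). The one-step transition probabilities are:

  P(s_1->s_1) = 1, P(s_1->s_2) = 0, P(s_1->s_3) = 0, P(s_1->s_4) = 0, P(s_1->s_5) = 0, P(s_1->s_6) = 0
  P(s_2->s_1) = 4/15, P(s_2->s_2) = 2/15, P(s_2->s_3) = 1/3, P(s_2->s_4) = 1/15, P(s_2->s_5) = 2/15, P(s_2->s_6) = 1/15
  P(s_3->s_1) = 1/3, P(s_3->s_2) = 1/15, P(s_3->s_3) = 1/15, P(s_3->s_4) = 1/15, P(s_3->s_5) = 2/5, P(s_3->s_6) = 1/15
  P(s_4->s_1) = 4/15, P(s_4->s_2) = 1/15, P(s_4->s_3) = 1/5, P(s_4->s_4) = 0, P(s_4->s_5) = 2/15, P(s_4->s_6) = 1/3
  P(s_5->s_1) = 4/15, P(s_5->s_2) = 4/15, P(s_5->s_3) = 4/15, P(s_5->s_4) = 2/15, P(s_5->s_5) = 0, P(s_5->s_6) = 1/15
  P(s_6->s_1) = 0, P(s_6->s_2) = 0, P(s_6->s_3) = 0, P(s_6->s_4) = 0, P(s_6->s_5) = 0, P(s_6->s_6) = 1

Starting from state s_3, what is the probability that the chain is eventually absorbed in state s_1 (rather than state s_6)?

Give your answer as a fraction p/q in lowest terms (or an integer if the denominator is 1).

Answer: 11267/14515

Derivation:
Let a_i = P(absorbed in s_1 | start in state i).
Boundary conditions: a_s_1 = 1, a_s_6 = 0.
For each transient state i, a_i = sum_j P(i->j) * a_j:
  a_s_2 = 4/15*a_s_1 + 2/15*a_s_2 + 1/3*a_s_3 + 1/15*a_s_4 + 2/15*a_s_5 + 1/15*a_s_6
  a_s_3 = 1/3*a_s_1 + 1/15*a_s_2 + 1/15*a_s_3 + 1/15*a_s_4 + 2/5*a_s_5 + 1/15*a_s_6
  a_s_4 = 4/15*a_s_1 + 1/15*a_s_2 + 1/5*a_s_3 + 0*a_s_4 + 2/15*a_s_5 + 1/3*a_s_6
  a_s_5 = 4/15*a_s_1 + 4/15*a_s_2 + 4/15*a_s_3 + 2/15*a_s_4 + 0*a_s_5 + 1/15*a_s_6

Substituting a_s_1 = 1 and a_s_6 = 0, rearrange to (I - Q) a = r where r[i] = P(i -> s_1):
  [13/15, -1/3, -1/15, -2/15] . (a_s_2, a_s_3, a_s_4, a_s_5) = 4/15
  [-1/15, 14/15, -1/15, -2/5] . (a_s_2, a_s_3, a_s_4, a_s_5) = 1/3
  [-1/15, -1/5, 1, -2/15] . (a_s_2, a_s_3, a_s_4, a_s_5) = 4/15
  [-4/15, -4/15, -2/15, 1] . (a_s_2, a_s_3, a_s_4, a_s_5) = 4/15

Solving yields:
  a_s_2 = 2225/2903
  a_s_3 = 11267/14515
  a_s_4 = 8326/14515
  a_s_5 = 10952/14515

Starting state is s_3, so the absorption probability is a_s_3 = 11267/14515.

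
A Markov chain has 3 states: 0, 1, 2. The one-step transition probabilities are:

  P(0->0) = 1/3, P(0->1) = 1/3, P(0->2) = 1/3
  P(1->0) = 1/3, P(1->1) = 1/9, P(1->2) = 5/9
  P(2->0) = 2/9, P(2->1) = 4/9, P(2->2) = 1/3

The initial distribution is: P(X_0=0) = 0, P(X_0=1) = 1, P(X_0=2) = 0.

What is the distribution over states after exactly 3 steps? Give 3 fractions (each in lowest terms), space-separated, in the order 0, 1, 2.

Propagating the distribution step by step (d_{t+1} = d_t * P):
d_0 = (0=0, 1=1, 2=0)
  d_1[0] = 0*1/3 + 1*1/3 + 0*2/9 = 1/3
  d_1[1] = 0*1/3 + 1*1/9 + 0*4/9 = 1/9
  d_1[2] = 0*1/3 + 1*5/9 + 0*1/3 = 5/9
d_1 = (0=1/3, 1=1/9, 2=5/9)
  d_2[0] = 1/3*1/3 + 1/9*1/3 + 5/9*2/9 = 22/81
  d_2[1] = 1/3*1/3 + 1/9*1/9 + 5/9*4/9 = 10/27
  d_2[2] = 1/3*1/3 + 1/9*5/9 + 5/9*1/3 = 29/81
d_2 = (0=22/81, 1=10/27, 2=29/81)
  d_3[0] = 22/81*1/3 + 10/27*1/3 + 29/81*2/9 = 214/729
  d_3[1] = 22/81*1/3 + 10/27*1/9 + 29/81*4/9 = 212/729
  d_3[2] = 22/81*1/3 + 10/27*5/9 + 29/81*1/3 = 101/243
d_3 = (0=214/729, 1=212/729, 2=101/243)

Answer: 214/729 212/729 101/243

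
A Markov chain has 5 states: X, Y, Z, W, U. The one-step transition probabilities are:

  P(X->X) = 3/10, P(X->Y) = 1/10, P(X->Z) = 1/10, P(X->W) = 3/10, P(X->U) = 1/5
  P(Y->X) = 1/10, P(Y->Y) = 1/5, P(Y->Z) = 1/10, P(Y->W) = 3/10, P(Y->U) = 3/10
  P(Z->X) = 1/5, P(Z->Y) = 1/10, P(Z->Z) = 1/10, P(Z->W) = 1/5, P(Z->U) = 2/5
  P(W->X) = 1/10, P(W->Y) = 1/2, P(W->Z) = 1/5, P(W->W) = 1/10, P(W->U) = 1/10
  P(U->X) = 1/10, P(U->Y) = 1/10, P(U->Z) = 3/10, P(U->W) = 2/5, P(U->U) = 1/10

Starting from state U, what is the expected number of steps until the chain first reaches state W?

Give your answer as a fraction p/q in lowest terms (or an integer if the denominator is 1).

Answer: 1260/419

Derivation:
Let h_i = expected steps to first reach W from state i.
Boundary: h_W = 0.
First-step equations for the other states:
  h_X = 1 + 3/10*h_X + 1/10*h_Y + 1/10*h_Z + 3/10*h_W + 1/5*h_U
  h_Y = 1 + 1/10*h_X + 1/5*h_Y + 1/10*h_Z + 3/10*h_W + 3/10*h_U
  h_Z = 1 + 1/5*h_X + 1/10*h_Y + 1/10*h_Z + 1/5*h_W + 2/5*h_U
  h_U = 1 + 1/10*h_X + 1/10*h_Y + 3/10*h_Z + 2/5*h_W + 1/10*h_U

Substituting h_W = 0 and rearranging gives the linear system (I - Q) h = 1:
  [7/10, -1/10, -1/10, -1/5] . (h_X, h_Y, h_Z, h_U) = 1
  [-1/10, 4/5, -1/10, -3/10] . (h_X, h_Y, h_Z, h_U) = 1
  [-1/5, -1/10, 9/10, -2/5] . (h_X, h_Y, h_Z, h_U) = 1
  [-1/10, -1/10, -3/10, 9/10] . (h_X, h_Y, h_Z, h_U) = 1

Solving yields:
  h_X = 9540/2933
  h_Y = 9460/2933
  h_Z = 10350/2933
  h_U = 1260/419

Starting state is U, so the expected hitting time is h_U = 1260/419.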